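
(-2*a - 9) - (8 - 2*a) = -17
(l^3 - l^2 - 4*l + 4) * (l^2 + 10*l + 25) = l^5 + 9*l^4 + 11*l^3 - 61*l^2 - 60*l + 100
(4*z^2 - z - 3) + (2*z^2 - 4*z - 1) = 6*z^2 - 5*z - 4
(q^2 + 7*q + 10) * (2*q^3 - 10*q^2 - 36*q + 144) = 2*q^5 + 4*q^4 - 86*q^3 - 208*q^2 + 648*q + 1440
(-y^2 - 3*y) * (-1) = y^2 + 3*y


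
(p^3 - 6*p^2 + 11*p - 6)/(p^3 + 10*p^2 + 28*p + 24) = (p^3 - 6*p^2 + 11*p - 6)/(p^3 + 10*p^2 + 28*p + 24)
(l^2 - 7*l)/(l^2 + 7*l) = (l - 7)/(l + 7)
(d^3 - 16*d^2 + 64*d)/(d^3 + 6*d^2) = (d^2 - 16*d + 64)/(d*(d + 6))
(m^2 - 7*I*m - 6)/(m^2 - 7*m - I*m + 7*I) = (m - 6*I)/(m - 7)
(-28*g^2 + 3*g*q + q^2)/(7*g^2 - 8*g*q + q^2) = (-28*g^2 + 3*g*q + q^2)/(7*g^2 - 8*g*q + q^2)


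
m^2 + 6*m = m*(m + 6)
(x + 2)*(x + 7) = x^2 + 9*x + 14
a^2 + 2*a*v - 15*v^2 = (a - 3*v)*(a + 5*v)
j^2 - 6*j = j*(j - 6)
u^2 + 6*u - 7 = (u - 1)*(u + 7)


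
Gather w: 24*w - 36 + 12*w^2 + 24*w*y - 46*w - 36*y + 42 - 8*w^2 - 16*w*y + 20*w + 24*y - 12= 4*w^2 + w*(8*y - 2) - 12*y - 6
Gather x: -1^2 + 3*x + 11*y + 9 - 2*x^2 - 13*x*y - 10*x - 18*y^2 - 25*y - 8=-2*x^2 + x*(-13*y - 7) - 18*y^2 - 14*y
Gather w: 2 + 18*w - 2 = 18*w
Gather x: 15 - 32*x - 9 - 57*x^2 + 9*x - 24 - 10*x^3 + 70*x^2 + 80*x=-10*x^3 + 13*x^2 + 57*x - 18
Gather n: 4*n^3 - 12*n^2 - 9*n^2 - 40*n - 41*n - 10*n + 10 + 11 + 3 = 4*n^3 - 21*n^2 - 91*n + 24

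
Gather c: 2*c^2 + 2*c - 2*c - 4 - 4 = 2*c^2 - 8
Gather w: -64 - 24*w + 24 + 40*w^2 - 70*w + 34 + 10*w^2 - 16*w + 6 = 50*w^2 - 110*w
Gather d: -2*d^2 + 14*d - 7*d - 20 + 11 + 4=-2*d^2 + 7*d - 5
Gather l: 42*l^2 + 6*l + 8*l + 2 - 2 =42*l^2 + 14*l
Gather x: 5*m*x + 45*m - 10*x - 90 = 45*m + x*(5*m - 10) - 90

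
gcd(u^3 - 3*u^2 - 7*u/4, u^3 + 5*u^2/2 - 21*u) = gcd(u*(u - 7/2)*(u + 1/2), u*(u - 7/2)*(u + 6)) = u^2 - 7*u/2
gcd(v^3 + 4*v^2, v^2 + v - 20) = 1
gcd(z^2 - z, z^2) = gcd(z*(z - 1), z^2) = z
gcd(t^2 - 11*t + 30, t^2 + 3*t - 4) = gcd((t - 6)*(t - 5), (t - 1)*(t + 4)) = 1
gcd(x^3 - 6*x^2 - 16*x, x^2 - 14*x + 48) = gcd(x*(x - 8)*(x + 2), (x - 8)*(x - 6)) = x - 8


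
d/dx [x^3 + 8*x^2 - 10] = x*(3*x + 16)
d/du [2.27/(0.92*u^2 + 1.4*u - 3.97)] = (-4.1768*u - 3.178)/(0.92*u^2 + 1.4*u - 3.97)^2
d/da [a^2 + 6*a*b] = 2*a + 6*b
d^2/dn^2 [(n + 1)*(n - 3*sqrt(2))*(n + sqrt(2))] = 6*n - 4*sqrt(2) + 2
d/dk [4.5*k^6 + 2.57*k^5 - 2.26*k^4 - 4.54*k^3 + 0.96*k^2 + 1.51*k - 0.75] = 27.0*k^5 + 12.85*k^4 - 9.04*k^3 - 13.62*k^2 + 1.92*k + 1.51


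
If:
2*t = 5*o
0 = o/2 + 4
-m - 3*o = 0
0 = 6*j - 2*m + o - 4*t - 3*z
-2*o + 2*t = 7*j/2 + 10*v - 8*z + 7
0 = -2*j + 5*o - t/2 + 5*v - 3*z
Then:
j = -150/7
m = 24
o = -8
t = -20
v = -822/35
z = -244/7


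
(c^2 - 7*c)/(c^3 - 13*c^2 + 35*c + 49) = c/(c^2 - 6*c - 7)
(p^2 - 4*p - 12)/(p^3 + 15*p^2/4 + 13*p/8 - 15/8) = 8*(p^2 - 4*p - 12)/(8*p^3 + 30*p^2 + 13*p - 15)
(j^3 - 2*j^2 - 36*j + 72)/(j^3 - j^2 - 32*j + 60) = (j - 6)/(j - 5)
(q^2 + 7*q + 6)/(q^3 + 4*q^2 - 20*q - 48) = (q + 1)/(q^2 - 2*q - 8)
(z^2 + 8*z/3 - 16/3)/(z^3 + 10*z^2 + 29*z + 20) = (z - 4/3)/(z^2 + 6*z + 5)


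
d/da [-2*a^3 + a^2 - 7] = 2*a*(1 - 3*a)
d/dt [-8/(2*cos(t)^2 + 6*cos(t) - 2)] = -4*(2*cos(t) + 3)*sin(t)/(sin(t)^2 - 3*cos(t))^2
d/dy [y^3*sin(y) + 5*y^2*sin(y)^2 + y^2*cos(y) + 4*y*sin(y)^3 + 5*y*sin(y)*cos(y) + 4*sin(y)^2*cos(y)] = y^3*cos(y) + 2*y^2*sin(y) + 5*y^2*sin(2*y) + 5*y*cos(y) - 3*y*cos(3*y) + 5*y + 2*sin(y) + 5*sin(2*y)/2 + 2*sin(3*y)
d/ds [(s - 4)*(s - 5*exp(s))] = s - (s - 4)*(5*exp(s) - 1) - 5*exp(s)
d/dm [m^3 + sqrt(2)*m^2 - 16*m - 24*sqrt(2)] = 3*m^2 + 2*sqrt(2)*m - 16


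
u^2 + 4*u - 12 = (u - 2)*(u + 6)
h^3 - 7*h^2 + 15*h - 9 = (h - 3)^2*(h - 1)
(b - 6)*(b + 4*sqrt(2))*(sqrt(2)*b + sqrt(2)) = sqrt(2)*b^3 - 5*sqrt(2)*b^2 + 8*b^2 - 40*b - 6*sqrt(2)*b - 48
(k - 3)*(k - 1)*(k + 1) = k^3 - 3*k^2 - k + 3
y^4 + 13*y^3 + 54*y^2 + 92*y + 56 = (y + 2)^3*(y + 7)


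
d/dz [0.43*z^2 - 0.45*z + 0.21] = 0.86*z - 0.45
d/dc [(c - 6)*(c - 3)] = 2*c - 9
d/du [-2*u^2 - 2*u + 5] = -4*u - 2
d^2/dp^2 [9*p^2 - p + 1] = 18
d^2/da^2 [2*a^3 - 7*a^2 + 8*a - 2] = 12*a - 14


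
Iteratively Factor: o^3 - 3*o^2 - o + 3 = (o - 1)*(o^2 - 2*o - 3) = (o - 3)*(o - 1)*(o + 1)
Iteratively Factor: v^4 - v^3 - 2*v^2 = (v + 1)*(v^3 - 2*v^2) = (v - 2)*(v + 1)*(v^2) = v*(v - 2)*(v + 1)*(v)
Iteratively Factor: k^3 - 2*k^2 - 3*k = (k)*(k^2 - 2*k - 3) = k*(k + 1)*(k - 3)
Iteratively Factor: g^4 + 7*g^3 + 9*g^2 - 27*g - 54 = (g + 3)*(g^3 + 4*g^2 - 3*g - 18) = (g - 2)*(g + 3)*(g^2 + 6*g + 9) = (g - 2)*(g + 3)^2*(g + 3)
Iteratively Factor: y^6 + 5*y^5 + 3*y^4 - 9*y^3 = (y + 3)*(y^5 + 2*y^4 - 3*y^3) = y*(y + 3)*(y^4 + 2*y^3 - 3*y^2) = y^2*(y + 3)*(y^3 + 2*y^2 - 3*y) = y^2*(y - 1)*(y + 3)*(y^2 + 3*y) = y^2*(y - 1)*(y + 3)^2*(y)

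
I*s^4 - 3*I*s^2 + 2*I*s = s*(s - 1)*(s + 2)*(I*s - I)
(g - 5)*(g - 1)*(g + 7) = g^3 + g^2 - 37*g + 35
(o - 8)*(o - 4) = o^2 - 12*o + 32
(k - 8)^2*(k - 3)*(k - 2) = k^4 - 21*k^3 + 150*k^2 - 416*k + 384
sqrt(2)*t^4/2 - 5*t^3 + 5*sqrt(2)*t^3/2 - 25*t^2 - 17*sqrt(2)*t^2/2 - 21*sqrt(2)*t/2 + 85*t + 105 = (t - 3)*(t + 7)*(t - 5*sqrt(2))*(sqrt(2)*t/2 + sqrt(2)/2)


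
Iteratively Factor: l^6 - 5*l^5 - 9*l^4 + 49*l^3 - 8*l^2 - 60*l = (l + 1)*(l^5 - 6*l^4 - 3*l^3 + 52*l^2 - 60*l) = (l - 2)*(l + 1)*(l^4 - 4*l^3 - 11*l^2 + 30*l) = (l - 5)*(l - 2)*(l + 1)*(l^3 + l^2 - 6*l) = (l - 5)*(l - 2)*(l + 1)*(l + 3)*(l^2 - 2*l) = (l - 5)*(l - 2)^2*(l + 1)*(l + 3)*(l)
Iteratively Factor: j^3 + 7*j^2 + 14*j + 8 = (j + 2)*(j^2 + 5*j + 4) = (j + 2)*(j + 4)*(j + 1)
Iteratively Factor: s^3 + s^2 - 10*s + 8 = (s - 2)*(s^2 + 3*s - 4) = (s - 2)*(s + 4)*(s - 1)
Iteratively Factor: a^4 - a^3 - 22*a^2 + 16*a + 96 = (a - 3)*(a^3 + 2*a^2 - 16*a - 32) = (a - 3)*(a + 2)*(a^2 - 16) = (a - 3)*(a + 2)*(a + 4)*(a - 4)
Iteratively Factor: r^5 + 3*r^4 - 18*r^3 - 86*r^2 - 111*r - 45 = (r - 5)*(r^4 + 8*r^3 + 22*r^2 + 24*r + 9) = (r - 5)*(r + 3)*(r^3 + 5*r^2 + 7*r + 3) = (r - 5)*(r + 3)^2*(r^2 + 2*r + 1) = (r - 5)*(r + 1)*(r + 3)^2*(r + 1)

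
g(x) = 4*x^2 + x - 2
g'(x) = 8*x + 1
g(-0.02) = -2.02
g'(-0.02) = 0.84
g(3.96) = 64.69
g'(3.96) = 32.68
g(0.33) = -1.23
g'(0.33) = 3.64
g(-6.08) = 139.79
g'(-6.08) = -47.64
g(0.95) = 2.56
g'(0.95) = 8.60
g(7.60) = 236.64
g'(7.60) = 61.80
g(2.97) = 36.25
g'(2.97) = 24.76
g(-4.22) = 65.01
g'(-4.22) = -32.76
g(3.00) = 37.00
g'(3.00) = 25.00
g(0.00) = -2.00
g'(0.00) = 1.00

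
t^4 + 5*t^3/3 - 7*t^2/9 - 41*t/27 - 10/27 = (t - 1)*(t + 1/3)*(t + 2/3)*(t + 5/3)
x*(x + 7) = x^2 + 7*x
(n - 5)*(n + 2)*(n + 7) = n^3 + 4*n^2 - 31*n - 70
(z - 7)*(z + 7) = z^2 - 49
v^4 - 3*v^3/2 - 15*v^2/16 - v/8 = v*(v - 2)*(v + 1/4)^2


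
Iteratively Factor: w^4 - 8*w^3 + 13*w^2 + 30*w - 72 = (w - 3)*(w^3 - 5*w^2 - 2*w + 24) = (w - 3)*(w + 2)*(w^2 - 7*w + 12) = (w - 4)*(w - 3)*(w + 2)*(w - 3)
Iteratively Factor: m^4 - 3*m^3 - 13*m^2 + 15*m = (m - 1)*(m^3 - 2*m^2 - 15*m) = (m - 1)*(m + 3)*(m^2 - 5*m) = (m - 5)*(m - 1)*(m + 3)*(m)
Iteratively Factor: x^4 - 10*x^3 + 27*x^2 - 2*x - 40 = (x + 1)*(x^3 - 11*x^2 + 38*x - 40) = (x - 4)*(x + 1)*(x^2 - 7*x + 10) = (x - 5)*(x - 4)*(x + 1)*(x - 2)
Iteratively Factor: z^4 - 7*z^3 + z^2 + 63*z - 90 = (z - 3)*(z^3 - 4*z^2 - 11*z + 30) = (z - 3)*(z - 2)*(z^2 - 2*z - 15) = (z - 5)*(z - 3)*(z - 2)*(z + 3)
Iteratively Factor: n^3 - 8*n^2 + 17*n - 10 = (n - 1)*(n^2 - 7*n + 10) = (n - 2)*(n - 1)*(n - 5)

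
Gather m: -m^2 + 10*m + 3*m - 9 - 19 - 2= -m^2 + 13*m - 30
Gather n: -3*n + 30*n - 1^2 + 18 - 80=27*n - 63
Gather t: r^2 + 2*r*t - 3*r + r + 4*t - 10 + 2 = r^2 - 2*r + t*(2*r + 4) - 8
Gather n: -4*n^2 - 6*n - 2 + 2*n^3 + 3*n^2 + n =2*n^3 - n^2 - 5*n - 2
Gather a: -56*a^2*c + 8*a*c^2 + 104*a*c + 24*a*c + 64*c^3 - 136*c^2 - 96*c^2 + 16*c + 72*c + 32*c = -56*a^2*c + a*(8*c^2 + 128*c) + 64*c^3 - 232*c^2 + 120*c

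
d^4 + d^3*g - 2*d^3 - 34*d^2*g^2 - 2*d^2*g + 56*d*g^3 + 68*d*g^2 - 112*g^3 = (d - 2)*(d - 4*g)*(d - 2*g)*(d + 7*g)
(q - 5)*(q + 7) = q^2 + 2*q - 35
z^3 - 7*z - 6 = (z - 3)*(z + 1)*(z + 2)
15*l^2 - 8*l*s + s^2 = (-5*l + s)*(-3*l + s)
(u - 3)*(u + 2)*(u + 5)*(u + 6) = u^4 + 10*u^3 + 13*u^2 - 96*u - 180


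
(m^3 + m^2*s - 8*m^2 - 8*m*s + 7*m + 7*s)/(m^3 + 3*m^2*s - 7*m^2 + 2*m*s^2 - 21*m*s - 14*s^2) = (m - 1)/(m + 2*s)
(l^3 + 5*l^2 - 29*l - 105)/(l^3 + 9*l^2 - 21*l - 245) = (l + 3)/(l + 7)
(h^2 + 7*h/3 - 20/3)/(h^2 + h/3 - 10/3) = (h + 4)/(h + 2)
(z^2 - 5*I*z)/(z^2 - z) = (z - 5*I)/(z - 1)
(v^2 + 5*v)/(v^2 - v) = (v + 5)/(v - 1)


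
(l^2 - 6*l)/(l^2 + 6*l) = (l - 6)/(l + 6)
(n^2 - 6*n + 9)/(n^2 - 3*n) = (n - 3)/n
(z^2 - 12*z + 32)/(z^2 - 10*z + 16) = (z - 4)/(z - 2)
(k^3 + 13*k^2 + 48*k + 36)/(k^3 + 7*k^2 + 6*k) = (k + 6)/k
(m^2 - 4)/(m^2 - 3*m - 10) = (m - 2)/(m - 5)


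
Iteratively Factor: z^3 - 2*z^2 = (z - 2)*(z^2) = z*(z - 2)*(z)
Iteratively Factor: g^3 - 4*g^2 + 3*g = (g - 3)*(g^2 - g) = (g - 3)*(g - 1)*(g)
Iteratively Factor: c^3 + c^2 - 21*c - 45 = (c + 3)*(c^2 - 2*c - 15) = (c - 5)*(c + 3)*(c + 3)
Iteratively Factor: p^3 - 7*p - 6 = (p - 3)*(p^2 + 3*p + 2) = (p - 3)*(p + 2)*(p + 1)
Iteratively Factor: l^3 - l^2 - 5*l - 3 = (l + 1)*(l^2 - 2*l - 3) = (l - 3)*(l + 1)*(l + 1)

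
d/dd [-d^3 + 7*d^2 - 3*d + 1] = -3*d^2 + 14*d - 3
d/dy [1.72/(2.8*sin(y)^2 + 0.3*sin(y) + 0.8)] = -(9.632*sin(y) + 0.516)*cos(y)/(2.8*sin(y)^2 + 0.3*sin(y) + 0.8)^2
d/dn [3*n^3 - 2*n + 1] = 9*n^2 - 2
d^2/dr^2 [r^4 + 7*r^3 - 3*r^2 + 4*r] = 12*r^2 + 42*r - 6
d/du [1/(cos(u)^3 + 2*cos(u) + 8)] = (3*cos(u)^2 + 2)*sin(u)/(cos(u)^3 + 2*cos(u) + 8)^2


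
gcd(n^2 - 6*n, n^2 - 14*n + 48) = n - 6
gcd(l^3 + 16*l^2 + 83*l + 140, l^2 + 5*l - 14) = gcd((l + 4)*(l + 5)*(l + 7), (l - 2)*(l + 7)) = l + 7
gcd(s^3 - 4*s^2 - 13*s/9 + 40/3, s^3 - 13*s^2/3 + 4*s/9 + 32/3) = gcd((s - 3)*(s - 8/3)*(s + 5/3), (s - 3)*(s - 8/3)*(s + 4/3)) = s^2 - 17*s/3 + 8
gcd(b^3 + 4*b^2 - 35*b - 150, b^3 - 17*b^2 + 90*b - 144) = b - 6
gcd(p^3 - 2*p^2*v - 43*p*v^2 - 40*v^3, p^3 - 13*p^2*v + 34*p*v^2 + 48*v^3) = p^2 - 7*p*v - 8*v^2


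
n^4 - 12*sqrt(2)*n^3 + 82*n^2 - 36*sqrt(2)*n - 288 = (n - 6*sqrt(2))*(n - 4*sqrt(2))*(n - 3*sqrt(2))*(n + sqrt(2))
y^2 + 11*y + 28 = (y + 4)*(y + 7)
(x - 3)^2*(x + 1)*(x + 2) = x^4 - 3*x^3 - 7*x^2 + 15*x + 18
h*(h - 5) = h^2 - 5*h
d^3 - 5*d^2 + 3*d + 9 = (d - 3)^2*(d + 1)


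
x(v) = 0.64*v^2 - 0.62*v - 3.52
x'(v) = 1.28*v - 0.62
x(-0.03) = -3.50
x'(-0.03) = -0.66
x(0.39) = -3.66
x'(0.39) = -0.12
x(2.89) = 0.03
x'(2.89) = 3.08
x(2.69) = -0.56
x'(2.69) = 2.82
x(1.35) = -3.19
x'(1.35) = 1.11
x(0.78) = -3.61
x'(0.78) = 0.38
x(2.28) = -1.61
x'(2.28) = 2.30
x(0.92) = -3.55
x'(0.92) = 0.56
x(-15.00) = 149.78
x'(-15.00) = -19.82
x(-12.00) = 96.08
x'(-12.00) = -15.98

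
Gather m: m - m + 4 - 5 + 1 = 0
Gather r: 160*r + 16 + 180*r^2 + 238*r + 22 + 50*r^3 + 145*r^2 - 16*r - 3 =50*r^3 + 325*r^2 + 382*r + 35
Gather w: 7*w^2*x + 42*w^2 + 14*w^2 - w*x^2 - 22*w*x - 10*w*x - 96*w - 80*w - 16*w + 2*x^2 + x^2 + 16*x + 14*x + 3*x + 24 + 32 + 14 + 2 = w^2*(7*x + 56) + w*(-x^2 - 32*x - 192) + 3*x^2 + 33*x + 72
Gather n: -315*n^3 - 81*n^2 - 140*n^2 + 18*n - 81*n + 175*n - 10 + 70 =-315*n^3 - 221*n^2 + 112*n + 60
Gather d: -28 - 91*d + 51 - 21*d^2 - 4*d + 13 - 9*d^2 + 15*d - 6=-30*d^2 - 80*d + 30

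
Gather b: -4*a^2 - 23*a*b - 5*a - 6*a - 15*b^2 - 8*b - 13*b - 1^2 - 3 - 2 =-4*a^2 - 11*a - 15*b^2 + b*(-23*a - 21) - 6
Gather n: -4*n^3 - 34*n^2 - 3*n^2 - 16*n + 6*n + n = -4*n^3 - 37*n^2 - 9*n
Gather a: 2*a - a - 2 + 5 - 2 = a + 1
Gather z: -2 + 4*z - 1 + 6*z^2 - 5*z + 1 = 6*z^2 - z - 2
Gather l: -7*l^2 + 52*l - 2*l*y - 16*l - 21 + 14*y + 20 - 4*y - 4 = -7*l^2 + l*(36 - 2*y) + 10*y - 5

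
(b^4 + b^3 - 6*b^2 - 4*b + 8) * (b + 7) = b^5 + 8*b^4 + b^3 - 46*b^2 - 20*b + 56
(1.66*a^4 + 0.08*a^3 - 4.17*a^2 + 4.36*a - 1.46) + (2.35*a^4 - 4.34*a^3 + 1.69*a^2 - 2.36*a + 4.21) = 4.01*a^4 - 4.26*a^3 - 2.48*a^2 + 2.0*a + 2.75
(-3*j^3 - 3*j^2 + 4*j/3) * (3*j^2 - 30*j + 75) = -9*j^5 + 81*j^4 - 131*j^3 - 265*j^2 + 100*j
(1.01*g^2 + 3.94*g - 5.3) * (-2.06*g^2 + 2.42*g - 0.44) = -2.0806*g^4 - 5.6722*g^3 + 20.0084*g^2 - 14.5596*g + 2.332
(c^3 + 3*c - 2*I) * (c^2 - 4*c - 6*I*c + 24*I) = c^5 - 4*c^4 - 6*I*c^4 + 3*c^3 + 24*I*c^3 - 12*c^2 - 20*I*c^2 - 12*c + 80*I*c + 48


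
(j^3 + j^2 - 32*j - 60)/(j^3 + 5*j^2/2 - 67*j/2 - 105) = 2*(j + 2)/(2*j + 7)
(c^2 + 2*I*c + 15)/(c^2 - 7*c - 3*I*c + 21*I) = (c + 5*I)/(c - 7)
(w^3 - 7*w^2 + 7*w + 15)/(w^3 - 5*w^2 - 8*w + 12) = (w^3 - 7*w^2 + 7*w + 15)/(w^3 - 5*w^2 - 8*w + 12)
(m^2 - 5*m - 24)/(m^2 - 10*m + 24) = (m^2 - 5*m - 24)/(m^2 - 10*m + 24)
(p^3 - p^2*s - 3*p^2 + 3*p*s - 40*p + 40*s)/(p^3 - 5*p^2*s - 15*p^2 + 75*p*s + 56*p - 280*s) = (p^2 - p*s + 5*p - 5*s)/(p^2 - 5*p*s - 7*p + 35*s)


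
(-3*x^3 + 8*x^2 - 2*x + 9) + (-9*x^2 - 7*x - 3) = -3*x^3 - x^2 - 9*x + 6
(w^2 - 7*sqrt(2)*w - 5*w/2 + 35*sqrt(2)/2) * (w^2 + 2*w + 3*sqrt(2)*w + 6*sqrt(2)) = w^4 - 4*sqrt(2)*w^3 - w^3/2 - 47*w^2 + 2*sqrt(2)*w^2 + 21*w + 20*sqrt(2)*w + 210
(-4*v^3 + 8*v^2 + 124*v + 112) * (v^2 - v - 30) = -4*v^5 + 12*v^4 + 236*v^3 - 252*v^2 - 3832*v - 3360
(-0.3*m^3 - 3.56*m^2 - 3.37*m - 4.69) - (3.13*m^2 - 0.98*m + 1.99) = -0.3*m^3 - 6.69*m^2 - 2.39*m - 6.68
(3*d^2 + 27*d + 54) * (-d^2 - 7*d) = -3*d^4 - 48*d^3 - 243*d^2 - 378*d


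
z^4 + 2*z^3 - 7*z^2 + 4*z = z*(z - 1)^2*(z + 4)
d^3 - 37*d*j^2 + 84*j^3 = (d - 4*j)*(d - 3*j)*(d + 7*j)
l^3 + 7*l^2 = l^2*(l + 7)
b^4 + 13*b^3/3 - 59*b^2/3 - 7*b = b*(b - 3)*(b + 1/3)*(b + 7)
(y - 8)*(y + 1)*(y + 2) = y^3 - 5*y^2 - 22*y - 16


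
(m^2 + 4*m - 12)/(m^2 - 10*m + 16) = (m + 6)/(m - 8)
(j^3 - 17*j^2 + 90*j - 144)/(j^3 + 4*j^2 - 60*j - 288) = (j^2 - 9*j + 18)/(j^2 + 12*j + 36)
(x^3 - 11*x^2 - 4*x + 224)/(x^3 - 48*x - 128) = (x - 7)/(x + 4)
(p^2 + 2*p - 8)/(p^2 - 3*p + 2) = (p + 4)/(p - 1)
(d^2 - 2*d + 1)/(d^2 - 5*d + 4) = (d - 1)/(d - 4)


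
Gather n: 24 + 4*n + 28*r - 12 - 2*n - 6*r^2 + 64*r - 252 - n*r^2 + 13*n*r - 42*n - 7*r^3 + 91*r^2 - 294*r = n*(-r^2 + 13*r - 40) - 7*r^3 + 85*r^2 - 202*r - 240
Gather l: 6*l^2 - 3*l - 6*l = 6*l^2 - 9*l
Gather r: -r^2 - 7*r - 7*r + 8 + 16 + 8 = -r^2 - 14*r + 32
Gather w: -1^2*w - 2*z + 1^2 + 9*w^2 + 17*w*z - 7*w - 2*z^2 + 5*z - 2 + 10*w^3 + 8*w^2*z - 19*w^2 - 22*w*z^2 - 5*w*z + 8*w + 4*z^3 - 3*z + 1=10*w^3 + w^2*(8*z - 10) + w*(-22*z^2 + 12*z) + 4*z^3 - 2*z^2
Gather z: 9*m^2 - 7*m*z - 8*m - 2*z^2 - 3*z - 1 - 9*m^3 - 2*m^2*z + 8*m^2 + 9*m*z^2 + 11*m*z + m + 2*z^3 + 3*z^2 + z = -9*m^3 + 17*m^2 - 7*m + 2*z^3 + z^2*(9*m + 1) + z*(-2*m^2 + 4*m - 2) - 1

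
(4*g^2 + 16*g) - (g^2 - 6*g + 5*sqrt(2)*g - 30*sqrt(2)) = 3*g^2 - 5*sqrt(2)*g + 22*g + 30*sqrt(2)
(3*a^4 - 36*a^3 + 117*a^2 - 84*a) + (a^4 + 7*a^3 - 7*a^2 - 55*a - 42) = 4*a^4 - 29*a^3 + 110*a^2 - 139*a - 42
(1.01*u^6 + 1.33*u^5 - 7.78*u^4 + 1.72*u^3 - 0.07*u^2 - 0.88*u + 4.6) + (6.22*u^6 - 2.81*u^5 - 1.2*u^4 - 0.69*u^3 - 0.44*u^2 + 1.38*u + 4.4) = 7.23*u^6 - 1.48*u^5 - 8.98*u^4 + 1.03*u^3 - 0.51*u^2 + 0.5*u + 9.0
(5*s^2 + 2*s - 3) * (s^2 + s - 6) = 5*s^4 + 7*s^3 - 31*s^2 - 15*s + 18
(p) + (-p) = 0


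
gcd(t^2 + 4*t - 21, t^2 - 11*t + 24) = t - 3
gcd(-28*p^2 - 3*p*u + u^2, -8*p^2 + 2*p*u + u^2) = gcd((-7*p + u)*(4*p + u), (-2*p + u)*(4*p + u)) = 4*p + u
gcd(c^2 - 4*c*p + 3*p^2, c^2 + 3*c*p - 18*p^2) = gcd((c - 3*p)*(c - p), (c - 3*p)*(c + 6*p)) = -c + 3*p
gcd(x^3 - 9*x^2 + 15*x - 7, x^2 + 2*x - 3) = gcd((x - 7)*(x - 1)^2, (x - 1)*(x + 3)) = x - 1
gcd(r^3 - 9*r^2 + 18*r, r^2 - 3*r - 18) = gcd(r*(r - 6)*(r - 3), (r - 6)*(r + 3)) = r - 6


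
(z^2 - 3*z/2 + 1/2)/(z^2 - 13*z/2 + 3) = (z - 1)/(z - 6)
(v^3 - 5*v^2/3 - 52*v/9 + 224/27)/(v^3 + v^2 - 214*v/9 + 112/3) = (9*v^2 + 9*v - 28)/(3*(3*v^2 + 11*v - 42))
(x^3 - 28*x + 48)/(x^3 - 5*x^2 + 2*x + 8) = (x + 6)/(x + 1)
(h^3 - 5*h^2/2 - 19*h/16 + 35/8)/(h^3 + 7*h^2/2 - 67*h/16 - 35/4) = (h - 2)/(h + 4)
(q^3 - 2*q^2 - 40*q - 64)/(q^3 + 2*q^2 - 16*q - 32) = (q - 8)/(q - 4)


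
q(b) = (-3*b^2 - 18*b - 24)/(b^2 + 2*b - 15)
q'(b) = (-6*b - 18)/(b^2 + 2*b - 15) + (-2*b - 2)*(-3*b^2 - 18*b - 24)/(b^2 + 2*b - 15)^2 = 6*(2*b^2 + 23*b + 53)/(b^4 + 4*b^3 - 26*b^2 - 60*b + 225)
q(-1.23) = 0.40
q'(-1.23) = 0.65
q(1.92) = 9.32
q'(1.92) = 11.23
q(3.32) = -43.88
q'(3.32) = 128.16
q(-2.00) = 0.00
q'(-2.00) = 0.40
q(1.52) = 6.04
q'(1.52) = 5.97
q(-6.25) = -2.48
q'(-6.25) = -0.57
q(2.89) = 116.46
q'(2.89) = 1084.69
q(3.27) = -51.48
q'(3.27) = 180.02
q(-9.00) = -2.19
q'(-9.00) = 0.02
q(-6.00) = -2.67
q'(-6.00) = -0.96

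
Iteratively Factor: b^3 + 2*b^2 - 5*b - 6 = (b + 1)*(b^2 + b - 6) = (b - 2)*(b + 1)*(b + 3)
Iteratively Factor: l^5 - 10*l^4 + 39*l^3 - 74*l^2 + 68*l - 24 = (l - 2)*(l^4 - 8*l^3 + 23*l^2 - 28*l + 12) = (l - 2)*(l - 1)*(l^3 - 7*l^2 + 16*l - 12) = (l - 2)^2*(l - 1)*(l^2 - 5*l + 6) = (l - 2)^3*(l - 1)*(l - 3)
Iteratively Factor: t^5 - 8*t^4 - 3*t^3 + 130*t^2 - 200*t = (t)*(t^4 - 8*t^3 - 3*t^2 + 130*t - 200) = t*(t - 5)*(t^3 - 3*t^2 - 18*t + 40) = t*(t - 5)*(t + 4)*(t^2 - 7*t + 10) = t*(t - 5)^2*(t + 4)*(t - 2)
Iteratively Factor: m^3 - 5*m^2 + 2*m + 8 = (m + 1)*(m^2 - 6*m + 8) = (m - 2)*(m + 1)*(m - 4)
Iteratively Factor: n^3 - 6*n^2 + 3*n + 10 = (n - 5)*(n^2 - n - 2) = (n - 5)*(n + 1)*(n - 2)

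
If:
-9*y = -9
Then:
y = 1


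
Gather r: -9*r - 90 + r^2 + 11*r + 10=r^2 + 2*r - 80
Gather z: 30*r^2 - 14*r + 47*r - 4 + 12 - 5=30*r^2 + 33*r + 3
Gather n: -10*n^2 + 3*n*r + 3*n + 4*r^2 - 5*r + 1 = -10*n^2 + n*(3*r + 3) + 4*r^2 - 5*r + 1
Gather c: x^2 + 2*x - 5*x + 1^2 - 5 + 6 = x^2 - 3*x + 2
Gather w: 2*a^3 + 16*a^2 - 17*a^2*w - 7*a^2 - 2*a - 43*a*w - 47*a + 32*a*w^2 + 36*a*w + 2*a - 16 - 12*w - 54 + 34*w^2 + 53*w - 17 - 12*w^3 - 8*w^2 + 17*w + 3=2*a^3 + 9*a^2 - 47*a - 12*w^3 + w^2*(32*a + 26) + w*(-17*a^2 - 7*a + 58) - 84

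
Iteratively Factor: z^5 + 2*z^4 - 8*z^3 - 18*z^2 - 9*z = (z + 1)*(z^4 + z^3 - 9*z^2 - 9*z) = (z + 1)*(z + 3)*(z^3 - 2*z^2 - 3*z) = (z + 1)^2*(z + 3)*(z^2 - 3*z) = (z - 3)*(z + 1)^2*(z + 3)*(z)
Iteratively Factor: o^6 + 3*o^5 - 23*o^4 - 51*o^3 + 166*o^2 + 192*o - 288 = (o + 2)*(o^5 + o^4 - 25*o^3 - o^2 + 168*o - 144) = (o + 2)*(o + 4)*(o^4 - 3*o^3 - 13*o^2 + 51*o - 36) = (o - 1)*(o + 2)*(o + 4)*(o^3 - 2*o^2 - 15*o + 36) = (o - 3)*(o - 1)*(o + 2)*(o + 4)*(o^2 + o - 12) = (o - 3)^2*(o - 1)*(o + 2)*(o + 4)*(o + 4)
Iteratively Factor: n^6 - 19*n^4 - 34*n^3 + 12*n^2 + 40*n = (n)*(n^5 - 19*n^3 - 34*n^2 + 12*n + 40) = n*(n - 5)*(n^4 + 5*n^3 + 6*n^2 - 4*n - 8) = n*(n - 5)*(n + 2)*(n^3 + 3*n^2 - 4) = n*(n - 5)*(n - 1)*(n + 2)*(n^2 + 4*n + 4) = n*(n - 5)*(n - 1)*(n + 2)^2*(n + 2)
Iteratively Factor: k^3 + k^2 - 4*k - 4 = (k + 1)*(k^2 - 4) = (k + 1)*(k + 2)*(k - 2)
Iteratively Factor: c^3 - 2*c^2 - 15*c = (c - 5)*(c^2 + 3*c) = (c - 5)*(c + 3)*(c)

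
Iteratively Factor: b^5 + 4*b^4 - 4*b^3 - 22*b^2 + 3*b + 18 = (b - 1)*(b^4 + 5*b^3 + b^2 - 21*b - 18) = (b - 1)*(b + 3)*(b^3 + 2*b^2 - 5*b - 6) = (b - 1)*(b + 3)^2*(b^2 - b - 2) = (b - 2)*(b - 1)*(b + 3)^2*(b + 1)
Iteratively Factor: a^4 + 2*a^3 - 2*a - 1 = (a + 1)*(a^3 + a^2 - a - 1) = (a + 1)^2*(a^2 - 1) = (a + 1)^3*(a - 1)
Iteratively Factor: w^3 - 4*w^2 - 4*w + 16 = (w - 2)*(w^2 - 2*w - 8) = (w - 4)*(w - 2)*(w + 2)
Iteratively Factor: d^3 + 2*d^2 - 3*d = (d)*(d^2 + 2*d - 3) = d*(d - 1)*(d + 3)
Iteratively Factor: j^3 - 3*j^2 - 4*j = (j)*(j^2 - 3*j - 4) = j*(j + 1)*(j - 4)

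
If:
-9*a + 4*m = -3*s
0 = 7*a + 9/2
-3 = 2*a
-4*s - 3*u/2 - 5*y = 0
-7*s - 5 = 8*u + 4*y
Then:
No Solution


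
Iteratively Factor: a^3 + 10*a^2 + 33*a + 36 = (a + 3)*(a^2 + 7*a + 12) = (a + 3)*(a + 4)*(a + 3)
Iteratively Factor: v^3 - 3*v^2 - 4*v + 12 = (v - 3)*(v^2 - 4) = (v - 3)*(v + 2)*(v - 2)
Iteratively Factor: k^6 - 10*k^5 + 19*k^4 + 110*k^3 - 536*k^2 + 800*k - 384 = (k - 1)*(k^5 - 9*k^4 + 10*k^3 + 120*k^2 - 416*k + 384) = (k - 4)*(k - 1)*(k^4 - 5*k^3 - 10*k^2 + 80*k - 96) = (k - 4)*(k - 2)*(k - 1)*(k^3 - 3*k^2 - 16*k + 48) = (k - 4)*(k - 3)*(k - 2)*(k - 1)*(k^2 - 16) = (k - 4)^2*(k - 3)*(k - 2)*(k - 1)*(k + 4)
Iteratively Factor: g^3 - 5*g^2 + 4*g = (g - 1)*(g^2 - 4*g) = (g - 4)*(g - 1)*(g)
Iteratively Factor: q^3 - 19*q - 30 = (q + 2)*(q^2 - 2*q - 15) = (q - 5)*(q + 2)*(q + 3)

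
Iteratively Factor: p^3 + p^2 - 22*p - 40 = (p + 2)*(p^2 - p - 20) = (p + 2)*(p + 4)*(p - 5)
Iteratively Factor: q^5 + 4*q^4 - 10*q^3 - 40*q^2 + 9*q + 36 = (q - 1)*(q^4 + 5*q^3 - 5*q^2 - 45*q - 36) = (q - 1)*(q + 4)*(q^3 + q^2 - 9*q - 9) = (q - 1)*(q + 3)*(q + 4)*(q^2 - 2*q - 3) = (q - 3)*(q - 1)*(q + 3)*(q + 4)*(q + 1)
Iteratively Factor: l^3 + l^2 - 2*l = (l)*(l^2 + l - 2) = l*(l - 1)*(l + 2)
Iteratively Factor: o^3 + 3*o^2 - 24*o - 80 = (o - 5)*(o^2 + 8*o + 16) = (o - 5)*(o + 4)*(o + 4)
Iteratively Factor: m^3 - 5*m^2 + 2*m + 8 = (m - 4)*(m^2 - m - 2) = (m - 4)*(m - 2)*(m + 1)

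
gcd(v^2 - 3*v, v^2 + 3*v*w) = v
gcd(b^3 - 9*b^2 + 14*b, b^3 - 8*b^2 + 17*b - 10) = b - 2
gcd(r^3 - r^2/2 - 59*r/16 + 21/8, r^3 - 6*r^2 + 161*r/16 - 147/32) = r^2 - 5*r/2 + 21/16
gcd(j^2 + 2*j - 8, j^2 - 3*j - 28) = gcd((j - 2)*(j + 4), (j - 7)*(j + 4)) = j + 4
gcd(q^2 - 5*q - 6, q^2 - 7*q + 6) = q - 6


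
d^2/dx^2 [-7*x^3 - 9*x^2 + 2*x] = -42*x - 18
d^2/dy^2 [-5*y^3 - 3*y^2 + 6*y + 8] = -30*y - 6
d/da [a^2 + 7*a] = 2*a + 7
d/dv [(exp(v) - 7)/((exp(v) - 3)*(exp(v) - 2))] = (-exp(2*v) + 14*exp(v) - 29)*exp(v)/(exp(4*v) - 10*exp(3*v) + 37*exp(2*v) - 60*exp(v) + 36)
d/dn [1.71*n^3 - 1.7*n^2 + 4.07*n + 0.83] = 5.13*n^2 - 3.4*n + 4.07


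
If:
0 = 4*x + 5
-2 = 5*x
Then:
No Solution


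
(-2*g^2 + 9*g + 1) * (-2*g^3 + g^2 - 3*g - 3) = 4*g^5 - 20*g^4 + 13*g^3 - 20*g^2 - 30*g - 3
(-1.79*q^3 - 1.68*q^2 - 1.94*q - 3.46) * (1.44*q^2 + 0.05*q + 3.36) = -2.5776*q^5 - 2.5087*q^4 - 8.892*q^3 - 10.7242*q^2 - 6.6914*q - 11.6256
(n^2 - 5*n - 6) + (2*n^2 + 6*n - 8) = 3*n^2 + n - 14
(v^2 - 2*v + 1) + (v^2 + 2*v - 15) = 2*v^2 - 14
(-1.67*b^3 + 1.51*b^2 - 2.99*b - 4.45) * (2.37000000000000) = -3.9579*b^3 + 3.5787*b^2 - 7.0863*b - 10.5465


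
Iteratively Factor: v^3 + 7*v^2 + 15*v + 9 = (v + 3)*(v^2 + 4*v + 3) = (v + 3)^2*(v + 1)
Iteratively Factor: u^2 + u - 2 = (u - 1)*(u + 2)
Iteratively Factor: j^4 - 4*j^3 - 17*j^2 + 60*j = (j)*(j^3 - 4*j^2 - 17*j + 60) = j*(j - 3)*(j^2 - j - 20) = j*(j - 3)*(j + 4)*(j - 5)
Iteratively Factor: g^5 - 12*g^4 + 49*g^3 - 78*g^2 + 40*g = (g - 2)*(g^4 - 10*g^3 + 29*g^2 - 20*g) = (g - 2)*(g - 1)*(g^3 - 9*g^2 + 20*g) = (g - 5)*(g - 2)*(g - 1)*(g^2 - 4*g) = g*(g - 5)*(g - 2)*(g - 1)*(g - 4)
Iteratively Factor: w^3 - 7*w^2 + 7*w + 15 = (w - 3)*(w^2 - 4*w - 5) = (w - 5)*(w - 3)*(w + 1)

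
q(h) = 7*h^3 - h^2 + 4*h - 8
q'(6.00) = 748.00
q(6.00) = 1492.00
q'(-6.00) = 772.00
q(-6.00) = -1580.00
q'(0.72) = 13.45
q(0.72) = -3.03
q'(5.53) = 635.14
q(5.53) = 1167.33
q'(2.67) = 148.37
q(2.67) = 128.79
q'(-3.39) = 252.11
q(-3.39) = -305.76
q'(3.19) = 211.32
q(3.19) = 221.82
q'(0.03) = 3.96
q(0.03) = -7.88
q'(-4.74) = 485.30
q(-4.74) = -794.90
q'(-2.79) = 173.05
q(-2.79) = -178.97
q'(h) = 21*h^2 - 2*h + 4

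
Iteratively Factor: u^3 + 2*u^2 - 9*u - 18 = (u + 2)*(u^2 - 9) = (u - 3)*(u + 2)*(u + 3)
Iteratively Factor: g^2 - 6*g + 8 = (g - 4)*(g - 2)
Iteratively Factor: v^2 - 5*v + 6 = (v - 3)*(v - 2)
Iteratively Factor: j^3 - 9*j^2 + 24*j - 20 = (j - 2)*(j^2 - 7*j + 10) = (j - 2)^2*(j - 5)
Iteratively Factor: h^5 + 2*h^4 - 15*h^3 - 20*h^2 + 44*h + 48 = (h - 3)*(h^4 + 5*h^3 - 20*h - 16) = (h - 3)*(h - 2)*(h^3 + 7*h^2 + 14*h + 8) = (h - 3)*(h - 2)*(h + 4)*(h^2 + 3*h + 2) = (h - 3)*(h - 2)*(h + 2)*(h + 4)*(h + 1)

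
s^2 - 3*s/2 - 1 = (s - 2)*(s + 1/2)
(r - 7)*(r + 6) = r^2 - r - 42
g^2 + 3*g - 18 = (g - 3)*(g + 6)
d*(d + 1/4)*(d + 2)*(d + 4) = d^4 + 25*d^3/4 + 19*d^2/2 + 2*d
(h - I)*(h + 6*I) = h^2 + 5*I*h + 6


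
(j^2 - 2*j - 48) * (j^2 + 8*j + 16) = j^4 + 6*j^3 - 48*j^2 - 416*j - 768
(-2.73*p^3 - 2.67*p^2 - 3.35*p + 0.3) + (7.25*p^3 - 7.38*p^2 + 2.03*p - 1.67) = 4.52*p^3 - 10.05*p^2 - 1.32*p - 1.37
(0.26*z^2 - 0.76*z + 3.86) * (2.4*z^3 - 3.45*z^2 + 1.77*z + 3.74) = 0.624*z^5 - 2.721*z^4 + 12.3462*z^3 - 13.6898*z^2 + 3.9898*z + 14.4364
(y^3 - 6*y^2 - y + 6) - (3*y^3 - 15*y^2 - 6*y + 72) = -2*y^3 + 9*y^2 + 5*y - 66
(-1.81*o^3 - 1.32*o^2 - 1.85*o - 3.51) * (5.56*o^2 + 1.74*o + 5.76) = -10.0636*o^5 - 10.4886*o^4 - 23.0084*o^3 - 30.3378*o^2 - 16.7634*o - 20.2176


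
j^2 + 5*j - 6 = (j - 1)*(j + 6)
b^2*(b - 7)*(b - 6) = b^4 - 13*b^3 + 42*b^2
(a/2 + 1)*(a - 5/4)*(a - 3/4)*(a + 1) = a^4/2 + a^3/2 - 49*a^2/32 - 19*a/32 + 15/16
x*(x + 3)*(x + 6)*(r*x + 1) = r*x^4 + 9*r*x^3 + 18*r*x^2 + x^3 + 9*x^2 + 18*x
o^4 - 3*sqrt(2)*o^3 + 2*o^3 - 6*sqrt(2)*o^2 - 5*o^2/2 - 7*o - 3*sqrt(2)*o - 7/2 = (o + 1)*(o - 7*sqrt(2)/2)*(sqrt(2)*o/2 + 1/2)*(sqrt(2)*o + sqrt(2))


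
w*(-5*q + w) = -5*q*w + w^2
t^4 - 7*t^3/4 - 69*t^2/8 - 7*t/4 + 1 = (t - 4)*(t - 1/4)*(t + 1/2)*(t + 2)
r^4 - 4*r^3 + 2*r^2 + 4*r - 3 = (r - 3)*(r - 1)^2*(r + 1)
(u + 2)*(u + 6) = u^2 + 8*u + 12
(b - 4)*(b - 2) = b^2 - 6*b + 8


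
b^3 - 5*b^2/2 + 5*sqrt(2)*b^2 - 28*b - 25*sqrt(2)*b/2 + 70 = (b - 5/2)*(b - 2*sqrt(2))*(b + 7*sqrt(2))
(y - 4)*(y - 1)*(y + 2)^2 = y^4 - y^3 - 12*y^2 - 4*y + 16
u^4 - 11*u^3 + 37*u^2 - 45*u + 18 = (u - 6)*(u - 3)*(u - 1)^2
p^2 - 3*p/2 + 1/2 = (p - 1)*(p - 1/2)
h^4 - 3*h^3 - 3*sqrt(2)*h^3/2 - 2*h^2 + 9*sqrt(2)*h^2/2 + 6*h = h*(h - 3)*(h - 2*sqrt(2))*(h + sqrt(2)/2)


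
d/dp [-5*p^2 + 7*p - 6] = 7 - 10*p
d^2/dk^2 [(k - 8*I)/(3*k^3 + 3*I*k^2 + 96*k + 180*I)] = 2*((k - 8*I)*(3*k^2 + 2*I*k + 32)^2 - (3*k^2 + 2*I*k + (k - 8*I)*(3*k + I) + 32)*(k^3 + I*k^2 + 32*k + 60*I))/(3*(k^3 + I*k^2 + 32*k + 60*I)^3)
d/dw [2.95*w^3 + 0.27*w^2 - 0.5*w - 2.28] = 8.85*w^2 + 0.54*w - 0.5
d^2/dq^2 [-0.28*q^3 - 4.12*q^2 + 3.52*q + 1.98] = -1.68*q - 8.24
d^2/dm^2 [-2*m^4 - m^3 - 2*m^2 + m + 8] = -24*m^2 - 6*m - 4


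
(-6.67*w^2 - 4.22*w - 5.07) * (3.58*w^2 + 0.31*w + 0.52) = -23.8786*w^4 - 17.1753*w^3 - 22.9272*w^2 - 3.7661*w - 2.6364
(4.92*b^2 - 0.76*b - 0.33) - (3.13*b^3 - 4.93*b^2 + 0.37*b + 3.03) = -3.13*b^3 + 9.85*b^2 - 1.13*b - 3.36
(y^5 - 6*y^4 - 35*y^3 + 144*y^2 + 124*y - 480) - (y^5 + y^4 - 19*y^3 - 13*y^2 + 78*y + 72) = -7*y^4 - 16*y^3 + 157*y^2 + 46*y - 552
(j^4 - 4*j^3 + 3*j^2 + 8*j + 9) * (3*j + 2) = 3*j^5 - 10*j^4 + j^3 + 30*j^2 + 43*j + 18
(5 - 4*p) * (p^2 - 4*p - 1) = -4*p^3 + 21*p^2 - 16*p - 5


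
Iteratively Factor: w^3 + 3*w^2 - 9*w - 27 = (w + 3)*(w^2 - 9) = (w - 3)*(w + 3)*(w + 3)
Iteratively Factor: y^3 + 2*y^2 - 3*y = (y - 1)*(y^2 + 3*y) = (y - 1)*(y + 3)*(y)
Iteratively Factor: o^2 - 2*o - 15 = (o + 3)*(o - 5)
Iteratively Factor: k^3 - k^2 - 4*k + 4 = (k + 2)*(k^2 - 3*k + 2) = (k - 2)*(k + 2)*(k - 1)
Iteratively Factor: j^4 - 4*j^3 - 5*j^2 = (j)*(j^3 - 4*j^2 - 5*j) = j*(j - 5)*(j^2 + j) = j*(j - 5)*(j + 1)*(j)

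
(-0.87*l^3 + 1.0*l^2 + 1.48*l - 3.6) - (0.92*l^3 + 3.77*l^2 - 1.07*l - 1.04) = -1.79*l^3 - 2.77*l^2 + 2.55*l - 2.56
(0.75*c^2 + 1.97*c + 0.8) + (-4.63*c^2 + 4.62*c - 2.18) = -3.88*c^2 + 6.59*c - 1.38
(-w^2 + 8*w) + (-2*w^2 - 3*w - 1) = -3*w^2 + 5*w - 1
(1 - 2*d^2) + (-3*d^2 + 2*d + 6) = -5*d^2 + 2*d + 7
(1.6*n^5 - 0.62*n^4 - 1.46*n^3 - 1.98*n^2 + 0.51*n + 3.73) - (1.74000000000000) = 1.6*n^5 - 0.62*n^4 - 1.46*n^3 - 1.98*n^2 + 0.51*n + 1.99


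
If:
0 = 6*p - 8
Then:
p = 4/3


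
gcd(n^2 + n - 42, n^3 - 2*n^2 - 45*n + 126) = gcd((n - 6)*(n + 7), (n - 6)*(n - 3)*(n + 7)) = n^2 + n - 42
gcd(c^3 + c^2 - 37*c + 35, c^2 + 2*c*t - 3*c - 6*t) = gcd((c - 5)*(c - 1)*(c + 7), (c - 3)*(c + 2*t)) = 1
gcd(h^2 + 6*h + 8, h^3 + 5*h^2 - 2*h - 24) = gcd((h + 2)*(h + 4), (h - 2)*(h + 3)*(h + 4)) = h + 4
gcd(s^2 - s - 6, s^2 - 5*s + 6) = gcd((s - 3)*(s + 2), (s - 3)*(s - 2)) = s - 3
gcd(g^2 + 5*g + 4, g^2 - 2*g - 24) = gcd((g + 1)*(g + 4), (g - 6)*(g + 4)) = g + 4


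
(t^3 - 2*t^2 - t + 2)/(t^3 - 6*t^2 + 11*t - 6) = (t + 1)/(t - 3)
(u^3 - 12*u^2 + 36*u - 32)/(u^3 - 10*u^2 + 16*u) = (u - 2)/u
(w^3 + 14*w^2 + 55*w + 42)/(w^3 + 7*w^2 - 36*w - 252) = (w + 1)/(w - 6)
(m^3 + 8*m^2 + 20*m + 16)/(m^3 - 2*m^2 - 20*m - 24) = (m + 4)/(m - 6)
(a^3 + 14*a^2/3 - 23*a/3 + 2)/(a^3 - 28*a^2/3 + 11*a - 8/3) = (a + 6)/(a - 8)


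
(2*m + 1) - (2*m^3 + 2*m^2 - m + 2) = -2*m^3 - 2*m^2 + 3*m - 1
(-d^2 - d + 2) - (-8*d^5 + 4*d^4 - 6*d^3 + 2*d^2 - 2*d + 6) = 8*d^5 - 4*d^4 + 6*d^3 - 3*d^2 + d - 4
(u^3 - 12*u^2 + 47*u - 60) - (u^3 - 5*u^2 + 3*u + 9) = -7*u^2 + 44*u - 69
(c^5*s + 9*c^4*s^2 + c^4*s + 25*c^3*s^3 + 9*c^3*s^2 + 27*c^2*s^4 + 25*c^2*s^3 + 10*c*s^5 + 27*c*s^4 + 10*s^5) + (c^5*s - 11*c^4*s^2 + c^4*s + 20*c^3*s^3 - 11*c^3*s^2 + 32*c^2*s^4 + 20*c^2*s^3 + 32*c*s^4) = 2*c^5*s - 2*c^4*s^2 + 2*c^4*s + 45*c^3*s^3 - 2*c^3*s^2 + 59*c^2*s^4 + 45*c^2*s^3 + 10*c*s^5 + 59*c*s^4 + 10*s^5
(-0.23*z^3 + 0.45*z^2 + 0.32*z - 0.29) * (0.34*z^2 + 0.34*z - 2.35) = -0.0782*z^5 + 0.0748*z^4 + 0.8023*z^3 - 1.0473*z^2 - 0.8506*z + 0.6815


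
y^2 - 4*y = y*(y - 4)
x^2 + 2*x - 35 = (x - 5)*(x + 7)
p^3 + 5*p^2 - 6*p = p*(p - 1)*(p + 6)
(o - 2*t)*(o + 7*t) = o^2 + 5*o*t - 14*t^2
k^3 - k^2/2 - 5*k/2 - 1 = (k - 2)*(k + 1/2)*(k + 1)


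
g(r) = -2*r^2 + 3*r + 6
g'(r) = 3 - 4*r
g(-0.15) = 5.50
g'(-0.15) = 3.60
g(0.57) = 7.06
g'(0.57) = 0.72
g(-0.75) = 2.62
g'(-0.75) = 6.00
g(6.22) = -52.72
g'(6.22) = -21.88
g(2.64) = -0.02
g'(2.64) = -7.56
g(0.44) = 6.93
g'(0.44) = 1.24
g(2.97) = -2.73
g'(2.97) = -8.88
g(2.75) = -0.88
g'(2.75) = -8.00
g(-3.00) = -21.00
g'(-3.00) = 15.00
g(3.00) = -3.00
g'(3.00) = -9.00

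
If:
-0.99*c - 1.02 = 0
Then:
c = -1.03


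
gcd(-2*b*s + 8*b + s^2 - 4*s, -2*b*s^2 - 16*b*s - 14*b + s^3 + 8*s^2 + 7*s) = -2*b + s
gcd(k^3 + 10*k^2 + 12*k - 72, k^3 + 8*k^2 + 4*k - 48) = k^2 + 4*k - 12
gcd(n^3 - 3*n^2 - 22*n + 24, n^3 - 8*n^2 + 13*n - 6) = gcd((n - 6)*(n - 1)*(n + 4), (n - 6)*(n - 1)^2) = n^2 - 7*n + 6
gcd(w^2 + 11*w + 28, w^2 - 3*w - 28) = w + 4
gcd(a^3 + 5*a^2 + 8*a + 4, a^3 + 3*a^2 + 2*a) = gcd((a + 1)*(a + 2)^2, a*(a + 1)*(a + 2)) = a^2 + 3*a + 2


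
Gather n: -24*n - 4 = -24*n - 4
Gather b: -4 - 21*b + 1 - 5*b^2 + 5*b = -5*b^2 - 16*b - 3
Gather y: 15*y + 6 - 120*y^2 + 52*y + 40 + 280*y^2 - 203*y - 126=160*y^2 - 136*y - 80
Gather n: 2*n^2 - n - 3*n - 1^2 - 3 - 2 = 2*n^2 - 4*n - 6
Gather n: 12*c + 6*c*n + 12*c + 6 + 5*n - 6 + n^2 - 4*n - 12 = 24*c + n^2 + n*(6*c + 1) - 12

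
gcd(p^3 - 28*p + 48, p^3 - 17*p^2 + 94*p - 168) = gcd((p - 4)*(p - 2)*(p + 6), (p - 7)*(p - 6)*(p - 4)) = p - 4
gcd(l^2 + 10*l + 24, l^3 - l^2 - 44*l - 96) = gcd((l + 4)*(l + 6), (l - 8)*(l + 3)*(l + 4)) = l + 4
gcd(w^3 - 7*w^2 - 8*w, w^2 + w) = w^2 + w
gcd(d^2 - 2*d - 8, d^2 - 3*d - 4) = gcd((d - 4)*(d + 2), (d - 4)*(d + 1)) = d - 4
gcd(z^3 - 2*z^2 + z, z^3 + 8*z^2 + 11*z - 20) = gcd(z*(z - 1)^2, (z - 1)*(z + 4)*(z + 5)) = z - 1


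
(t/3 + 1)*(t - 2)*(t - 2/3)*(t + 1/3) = t^4/3 + 2*t^3/9 - 59*t^2/27 + 16*t/27 + 4/9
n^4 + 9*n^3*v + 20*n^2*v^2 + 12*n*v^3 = n*(n + v)*(n + 2*v)*(n + 6*v)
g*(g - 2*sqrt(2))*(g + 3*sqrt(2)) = g^3 + sqrt(2)*g^2 - 12*g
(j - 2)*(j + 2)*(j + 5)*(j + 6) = j^4 + 11*j^3 + 26*j^2 - 44*j - 120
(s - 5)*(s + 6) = s^2 + s - 30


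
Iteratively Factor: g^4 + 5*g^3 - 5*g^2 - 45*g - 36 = (g + 1)*(g^3 + 4*g^2 - 9*g - 36) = (g + 1)*(g + 3)*(g^2 + g - 12) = (g - 3)*(g + 1)*(g + 3)*(g + 4)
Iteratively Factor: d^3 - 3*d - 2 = (d + 1)*(d^2 - d - 2) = (d + 1)^2*(d - 2)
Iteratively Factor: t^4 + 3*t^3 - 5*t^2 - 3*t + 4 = (t - 1)*(t^3 + 4*t^2 - t - 4) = (t - 1)^2*(t^2 + 5*t + 4) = (t - 1)^2*(t + 1)*(t + 4)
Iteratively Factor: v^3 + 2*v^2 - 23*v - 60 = (v - 5)*(v^2 + 7*v + 12) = (v - 5)*(v + 4)*(v + 3)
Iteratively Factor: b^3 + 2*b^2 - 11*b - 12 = (b + 1)*(b^2 + b - 12) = (b - 3)*(b + 1)*(b + 4)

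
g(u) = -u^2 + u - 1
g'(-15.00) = 31.00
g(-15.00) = -241.00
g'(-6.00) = 13.00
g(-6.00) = -43.00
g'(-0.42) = 1.84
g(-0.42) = -1.60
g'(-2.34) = 5.68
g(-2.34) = -8.82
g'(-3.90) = 8.80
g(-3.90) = -20.11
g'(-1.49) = 3.98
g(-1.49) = -4.71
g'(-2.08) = 5.16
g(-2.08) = -7.41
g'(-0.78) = 2.56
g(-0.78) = -2.39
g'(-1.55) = 4.10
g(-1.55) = -4.95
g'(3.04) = -5.08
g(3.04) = -7.20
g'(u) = 1 - 2*u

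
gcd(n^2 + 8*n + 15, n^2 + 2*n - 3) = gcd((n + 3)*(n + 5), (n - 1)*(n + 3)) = n + 3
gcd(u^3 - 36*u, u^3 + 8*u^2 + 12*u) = u^2 + 6*u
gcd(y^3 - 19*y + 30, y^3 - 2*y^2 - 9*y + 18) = y^2 - 5*y + 6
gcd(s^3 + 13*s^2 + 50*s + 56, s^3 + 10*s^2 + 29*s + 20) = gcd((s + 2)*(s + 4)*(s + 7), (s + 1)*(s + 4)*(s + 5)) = s + 4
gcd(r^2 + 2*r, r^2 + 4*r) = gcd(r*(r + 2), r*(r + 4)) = r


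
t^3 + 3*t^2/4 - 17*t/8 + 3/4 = (t - 3/4)*(t - 1/2)*(t + 2)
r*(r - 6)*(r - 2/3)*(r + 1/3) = r^4 - 19*r^3/3 + 16*r^2/9 + 4*r/3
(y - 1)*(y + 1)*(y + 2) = y^3 + 2*y^2 - y - 2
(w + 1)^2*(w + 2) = w^3 + 4*w^2 + 5*w + 2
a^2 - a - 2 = (a - 2)*(a + 1)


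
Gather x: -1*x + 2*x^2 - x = 2*x^2 - 2*x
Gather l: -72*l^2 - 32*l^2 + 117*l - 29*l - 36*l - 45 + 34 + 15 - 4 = -104*l^2 + 52*l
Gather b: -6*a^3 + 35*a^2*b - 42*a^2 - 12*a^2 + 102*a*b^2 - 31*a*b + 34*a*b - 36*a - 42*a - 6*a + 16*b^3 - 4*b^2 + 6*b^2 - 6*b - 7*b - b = -6*a^3 - 54*a^2 - 84*a + 16*b^3 + b^2*(102*a + 2) + b*(35*a^2 + 3*a - 14)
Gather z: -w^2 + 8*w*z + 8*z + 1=-w^2 + z*(8*w + 8) + 1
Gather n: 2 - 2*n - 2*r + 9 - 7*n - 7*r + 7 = -9*n - 9*r + 18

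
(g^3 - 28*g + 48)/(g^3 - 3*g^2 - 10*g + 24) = (g + 6)/(g + 3)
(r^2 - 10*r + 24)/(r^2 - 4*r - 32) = (-r^2 + 10*r - 24)/(-r^2 + 4*r + 32)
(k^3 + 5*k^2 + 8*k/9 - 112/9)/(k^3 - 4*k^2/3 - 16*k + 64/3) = (k + 7/3)/(k - 4)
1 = 1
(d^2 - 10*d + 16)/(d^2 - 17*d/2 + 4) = 2*(d - 2)/(2*d - 1)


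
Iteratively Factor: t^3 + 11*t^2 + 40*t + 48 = (t + 4)*(t^2 + 7*t + 12) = (t + 3)*(t + 4)*(t + 4)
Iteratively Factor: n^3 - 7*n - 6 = (n + 1)*(n^2 - n - 6) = (n + 1)*(n + 2)*(n - 3)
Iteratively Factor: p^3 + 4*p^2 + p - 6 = (p + 3)*(p^2 + p - 2) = (p + 2)*(p + 3)*(p - 1)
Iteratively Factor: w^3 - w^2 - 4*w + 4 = (w - 1)*(w^2 - 4) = (w - 1)*(w + 2)*(w - 2)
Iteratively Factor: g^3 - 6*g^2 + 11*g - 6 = (g - 3)*(g^2 - 3*g + 2) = (g - 3)*(g - 2)*(g - 1)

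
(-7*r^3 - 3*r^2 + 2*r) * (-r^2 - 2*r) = 7*r^5 + 17*r^4 + 4*r^3 - 4*r^2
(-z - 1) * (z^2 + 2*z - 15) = -z^3 - 3*z^2 + 13*z + 15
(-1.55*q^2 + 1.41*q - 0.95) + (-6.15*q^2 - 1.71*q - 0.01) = -7.7*q^2 - 0.3*q - 0.96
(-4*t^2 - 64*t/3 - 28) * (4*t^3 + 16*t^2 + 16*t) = -16*t^5 - 448*t^4/3 - 1552*t^3/3 - 2368*t^2/3 - 448*t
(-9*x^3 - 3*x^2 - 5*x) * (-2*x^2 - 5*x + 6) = 18*x^5 + 51*x^4 - 29*x^3 + 7*x^2 - 30*x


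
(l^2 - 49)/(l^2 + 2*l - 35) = (l - 7)/(l - 5)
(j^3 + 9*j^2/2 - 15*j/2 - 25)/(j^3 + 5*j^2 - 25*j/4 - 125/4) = 2*(j + 2)/(2*j + 5)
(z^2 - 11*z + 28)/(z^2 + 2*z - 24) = (z - 7)/(z + 6)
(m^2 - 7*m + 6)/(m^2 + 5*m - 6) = (m - 6)/(m + 6)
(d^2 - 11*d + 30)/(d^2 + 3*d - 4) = (d^2 - 11*d + 30)/(d^2 + 3*d - 4)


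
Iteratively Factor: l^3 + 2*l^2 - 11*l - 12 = (l + 4)*(l^2 - 2*l - 3) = (l + 1)*(l + 4)*(l - 3)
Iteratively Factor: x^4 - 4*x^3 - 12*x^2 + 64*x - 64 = (x - 2)*(x^3 - 2*x^2 - 16*x + 32) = (x - 2)*(x + 4)*(x^2 - 6*x + 8) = (x - 2)^2*(x + 4)*(x - 4)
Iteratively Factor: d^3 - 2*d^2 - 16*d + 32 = (d - 4)*(d^2 + 2*d - 8) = (d - 4)*(d - 2)*(d + 4)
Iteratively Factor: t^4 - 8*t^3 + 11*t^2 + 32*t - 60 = (t - 2)*(t^3 - 6*t^2 - t + 30) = (t - 5)*(t - 2)*(t^2 - t - 6) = (t - 5)*(t - 2)*(t + 2)*(t - 3)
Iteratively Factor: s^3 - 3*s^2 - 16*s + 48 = (s + 4)*(s^2 - 7*s + 12) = (s - 3)*(s + 4)*(s - 4)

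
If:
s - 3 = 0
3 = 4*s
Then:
No Solution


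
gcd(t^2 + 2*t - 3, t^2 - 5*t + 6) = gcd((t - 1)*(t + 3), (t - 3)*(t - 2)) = 1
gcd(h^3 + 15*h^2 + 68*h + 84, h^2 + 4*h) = 1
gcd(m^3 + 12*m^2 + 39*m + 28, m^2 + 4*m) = m + 4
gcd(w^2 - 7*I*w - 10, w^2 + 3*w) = 1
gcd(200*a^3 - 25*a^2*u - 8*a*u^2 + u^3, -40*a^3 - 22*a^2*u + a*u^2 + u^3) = -5*a + u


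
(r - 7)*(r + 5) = r^2 - 2*r - 35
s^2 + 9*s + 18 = (s + 3)*(s + 6)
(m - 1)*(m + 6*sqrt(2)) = m^2 - m + 6*sqrt(2)*m - 6*sqrt(2)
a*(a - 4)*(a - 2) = a^3 - 6*a^2 + 8*a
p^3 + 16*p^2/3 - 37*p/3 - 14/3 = (p - 2)*(p + 1/3)*(p + 7)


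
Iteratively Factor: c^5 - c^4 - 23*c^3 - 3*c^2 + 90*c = (c - 5)*(c^4 + 4*c^3 - 3*c^2 - 18*c) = (c - 5)*(c + 3)*(c^3 + c^2 - 6*c) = (c - 5)*(c + 3)^2*(c^2 - 2*c) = (c - 5)*(c - 2)*(c + 3)^2*(c)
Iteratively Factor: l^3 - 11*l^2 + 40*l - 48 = (l - 4)*(l^2 - 7*l + 12) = (l - 4)*(l - 3)*(l - 4)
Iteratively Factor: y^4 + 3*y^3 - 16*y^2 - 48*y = (y + 3)*(y^3 - 16*y) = (y - 4)*(y + 3)*(y^2 + 4*y) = y*(y - 4)*(y + 3)*(y + 4)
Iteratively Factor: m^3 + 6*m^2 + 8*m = (m + 2)*(m^2 + 4*m) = (m + 2)*(m + 4)*(m)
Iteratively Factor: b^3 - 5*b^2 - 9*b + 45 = (b + 3)*(b^2 - 8*b + 15) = (b - 3)*(b + 3)*(b - 5)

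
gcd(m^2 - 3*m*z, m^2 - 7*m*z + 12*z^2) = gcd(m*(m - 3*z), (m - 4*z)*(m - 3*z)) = -m + 3*z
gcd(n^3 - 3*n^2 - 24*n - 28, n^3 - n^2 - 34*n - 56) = n^2 - 5*n - 14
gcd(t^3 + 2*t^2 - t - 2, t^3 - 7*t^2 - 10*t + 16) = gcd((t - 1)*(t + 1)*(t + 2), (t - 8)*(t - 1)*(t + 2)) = t^2 + t - 2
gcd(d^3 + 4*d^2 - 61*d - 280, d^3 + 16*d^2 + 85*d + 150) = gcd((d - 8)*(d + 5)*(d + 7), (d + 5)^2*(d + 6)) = d + 5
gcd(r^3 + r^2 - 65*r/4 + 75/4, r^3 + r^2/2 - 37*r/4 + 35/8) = r - 5/2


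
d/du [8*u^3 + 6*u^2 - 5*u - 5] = 24*u^2 + 12*u - 5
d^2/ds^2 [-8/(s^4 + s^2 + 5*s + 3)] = 16*((6*s^2 + 1)*(s^4 + s^2 + 5*s + 3) - (4*s^3 + 2*s + 5)^2)/(s^4 + s^2 + 5*s + 3)^3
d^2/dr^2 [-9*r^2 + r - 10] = -18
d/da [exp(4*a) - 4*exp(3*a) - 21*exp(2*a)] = (4*exp(2*a) - 12*exp(a) - 42)*exp(2*a)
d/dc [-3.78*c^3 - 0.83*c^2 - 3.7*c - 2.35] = -11.34*c^2 - 1.66*c - 3.7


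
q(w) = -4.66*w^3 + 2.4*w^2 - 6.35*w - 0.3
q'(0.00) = -6.35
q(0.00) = -0.30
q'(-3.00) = -146.57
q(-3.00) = 166.17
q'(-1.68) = -53.87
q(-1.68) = 39.24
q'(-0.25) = -8.42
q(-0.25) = 1.51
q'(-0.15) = -7.38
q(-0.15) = 0.72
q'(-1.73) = -56.49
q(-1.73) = 42.00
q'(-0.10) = -6.97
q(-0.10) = 0.36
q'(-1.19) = -31.86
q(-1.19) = 18.51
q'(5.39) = -386.63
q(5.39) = -694.51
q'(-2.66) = -118.03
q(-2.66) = 121.28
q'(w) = -13.98*w^2 + 4.8*w - 6.35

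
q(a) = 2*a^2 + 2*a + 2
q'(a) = 4*a + 2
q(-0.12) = 1.79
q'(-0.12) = 1.52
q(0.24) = 2.60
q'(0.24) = 2.96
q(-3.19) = 15.97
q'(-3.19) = -10.76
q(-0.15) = 1.74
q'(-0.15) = 1.40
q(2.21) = 16.19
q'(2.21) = 10.84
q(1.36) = 8.42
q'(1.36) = 7.44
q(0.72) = 4.48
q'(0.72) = 4.88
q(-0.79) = 1.67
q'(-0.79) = -1.16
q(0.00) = 2.00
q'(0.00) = 2.00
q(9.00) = 182.00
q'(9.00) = 38.00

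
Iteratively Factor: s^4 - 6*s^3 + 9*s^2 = (s)*(s^3 - 6*s^2 + 9*s) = s*(s - 3)*(s^2 - 3*s) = s*(s - 3)^2*(s)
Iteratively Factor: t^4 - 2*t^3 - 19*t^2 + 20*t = (t - 1)*(t^3 - t^2 - 20*t) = (t - 5)*(t - 1)*(t^2 + 4*t) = (t - 5)*(t - 1)*(t + 4)*(t)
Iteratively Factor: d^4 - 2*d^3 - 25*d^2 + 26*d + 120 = (d - 3)*(d^3 + d^2 - 22*d - 40) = (d - 3)*(d + 4)*(d^2 - 3*d - 10) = (d - 3)*(d + 2)*(d + 4)*(d - 5)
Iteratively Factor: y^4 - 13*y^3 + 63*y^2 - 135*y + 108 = (y - 3)*(y^3 - 10*y^2 + 33*y - 36) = (y - 3)^2*(y^2 - 7*y + 12) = (y - 3)^3*(y - 4)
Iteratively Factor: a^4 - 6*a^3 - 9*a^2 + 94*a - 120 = (a - 5)*(a^3 - a^2 - 14*a + 24) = (a - 5)*(a + 4)*(a^2 - 5*a + 6) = (a - 5)*(a - 3)*(a + 4)*(a - 2)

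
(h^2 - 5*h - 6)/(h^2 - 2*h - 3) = (h - 6)/(h - 3)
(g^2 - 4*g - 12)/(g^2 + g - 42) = (g + 2)/(g + 7)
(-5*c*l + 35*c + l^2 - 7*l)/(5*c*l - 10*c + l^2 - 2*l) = (-5*c*l + 35*c + l^2 - 7*l)/(5*c*l - 10*c + l^2 - 2*l)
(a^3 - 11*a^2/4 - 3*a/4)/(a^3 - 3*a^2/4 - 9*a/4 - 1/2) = a*(a - 3)/(a^2 - a - 2)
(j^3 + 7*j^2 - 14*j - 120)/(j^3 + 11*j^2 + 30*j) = (j - 4)/j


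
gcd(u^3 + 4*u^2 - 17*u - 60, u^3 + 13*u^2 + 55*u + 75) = u^2 + 8*u + 15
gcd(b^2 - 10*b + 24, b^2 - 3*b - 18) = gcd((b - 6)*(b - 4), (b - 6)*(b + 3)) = b - 6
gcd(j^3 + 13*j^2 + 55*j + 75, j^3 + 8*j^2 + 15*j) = j^2 + 8*j + 15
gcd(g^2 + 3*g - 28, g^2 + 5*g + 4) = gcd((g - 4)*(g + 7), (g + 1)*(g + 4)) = 1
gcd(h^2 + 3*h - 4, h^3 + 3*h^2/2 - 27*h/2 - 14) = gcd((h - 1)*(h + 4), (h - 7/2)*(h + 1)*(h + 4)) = h + 4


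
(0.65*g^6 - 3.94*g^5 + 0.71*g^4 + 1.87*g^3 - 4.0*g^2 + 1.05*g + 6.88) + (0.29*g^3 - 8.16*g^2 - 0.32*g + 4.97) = 0.65*g^6 - 3.94*g^5 + 0.71*g^4 + 2.16*g^3 - 12.16*g^2 + 0.73*g + 11.85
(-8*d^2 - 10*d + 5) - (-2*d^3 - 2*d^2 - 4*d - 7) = 2*d^3 - 6*d^2 - 6*d + 12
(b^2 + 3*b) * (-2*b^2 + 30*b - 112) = -2*b^4 + 24*b^3 - 22*b^2 - 336*b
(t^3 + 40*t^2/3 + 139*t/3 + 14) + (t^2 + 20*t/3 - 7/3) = t^3 + 43*t^2/3 + 53*t + 35/3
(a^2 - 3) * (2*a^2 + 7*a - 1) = 2*a^4 + 7*a^3 - 7*a^2 - 21*a + 3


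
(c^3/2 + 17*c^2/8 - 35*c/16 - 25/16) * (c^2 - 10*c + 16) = c^5/2 - 23*c^4/8 - 247*c^3/16 + 869*c^2/16 - 155*c/8 - 25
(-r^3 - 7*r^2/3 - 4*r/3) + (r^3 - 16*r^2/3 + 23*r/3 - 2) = -23*r^2/3 + 19*r/3 - 2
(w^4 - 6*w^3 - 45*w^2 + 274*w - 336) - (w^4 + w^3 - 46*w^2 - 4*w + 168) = -7*w^3 + w^2 + 278*w - 504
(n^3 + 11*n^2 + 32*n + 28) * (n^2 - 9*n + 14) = n^5 + 2*n^4 - 53*n^3 - 106*n^2 + 196*n + 392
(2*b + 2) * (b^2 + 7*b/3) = 2*b^3 + 20*b^2/3 + 14*b/3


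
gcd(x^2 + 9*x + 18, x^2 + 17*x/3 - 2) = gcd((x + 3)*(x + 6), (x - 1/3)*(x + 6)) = x + 6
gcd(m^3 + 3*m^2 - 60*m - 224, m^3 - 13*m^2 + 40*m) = m - 8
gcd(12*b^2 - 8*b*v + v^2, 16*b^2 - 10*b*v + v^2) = -2*b + v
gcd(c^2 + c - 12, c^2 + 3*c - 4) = c + 4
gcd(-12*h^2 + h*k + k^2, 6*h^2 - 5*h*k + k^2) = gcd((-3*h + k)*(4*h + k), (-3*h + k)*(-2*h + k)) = 3*h - k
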